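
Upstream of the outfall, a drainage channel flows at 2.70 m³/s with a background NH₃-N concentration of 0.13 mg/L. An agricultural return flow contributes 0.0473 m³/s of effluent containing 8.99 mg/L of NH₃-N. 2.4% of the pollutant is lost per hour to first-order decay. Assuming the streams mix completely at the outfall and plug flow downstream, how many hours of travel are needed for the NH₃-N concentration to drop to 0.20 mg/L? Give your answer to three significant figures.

Flow-weighted average: C = (2.700·0.1300 + 0.04730·8.990) / 2.747 = 0.7762/2.747 = 0.2825 mg/L.
2.4%/h lost → k = −ln(1 − 0.024) = 0.02429 h⁻¹.
0.2825·exp(−k·t) = 0.20 → t = ln(0.2825/0.20)/k = 51200 s = 14.22 h.

14.2 h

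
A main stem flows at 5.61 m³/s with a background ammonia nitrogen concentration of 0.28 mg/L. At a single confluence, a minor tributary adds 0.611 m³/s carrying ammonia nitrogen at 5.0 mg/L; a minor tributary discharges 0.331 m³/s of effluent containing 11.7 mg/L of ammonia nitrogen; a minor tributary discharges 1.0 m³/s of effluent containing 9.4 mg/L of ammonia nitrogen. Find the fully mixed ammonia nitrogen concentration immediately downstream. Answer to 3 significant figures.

2.37 mg/L

Mixed concentration C = ΣQC/ΣQ = (5.610·0.2800 + 0.6110·5.000 + 0.3310·11.70 + 1.000·9.400) / 7.552 = 17.90/7.552 = 2.370 mg/L.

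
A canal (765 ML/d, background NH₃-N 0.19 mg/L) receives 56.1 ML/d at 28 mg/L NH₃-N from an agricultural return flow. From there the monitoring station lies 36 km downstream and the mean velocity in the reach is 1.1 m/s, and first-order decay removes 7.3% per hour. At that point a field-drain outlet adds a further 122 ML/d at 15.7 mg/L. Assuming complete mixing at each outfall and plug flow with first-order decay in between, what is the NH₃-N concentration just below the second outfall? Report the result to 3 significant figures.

Mass balance: C = (765.0·0.1900 + 56.10·28.00) / 821.1 = 1716/821.1 = 2.090 mg/L; combined flow 821.1 ML/d.
Travel time t = 36·1000 / 1.1 = 32730 s = 9.091 h.
7.3%/h lost → k = −ln(1 − 0.073) = 0.07580 h⁻¹.
Applying C = C₀e^(−kt): 2.090 × 0.5020 = 1.049 mg/L.
Second outfall: C = (821.1·1.049 + 122.0·15.70)/943.1 = 2.944 mg/L.

2.94 mg/L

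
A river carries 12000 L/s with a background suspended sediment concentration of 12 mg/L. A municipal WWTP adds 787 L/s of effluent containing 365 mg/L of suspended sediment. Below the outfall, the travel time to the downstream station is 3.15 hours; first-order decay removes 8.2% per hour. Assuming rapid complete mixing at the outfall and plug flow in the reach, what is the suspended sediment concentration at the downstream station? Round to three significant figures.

25.8 mg/L

Mass balance: C = (12000·12.00 + 787.0·365.0) / 12790 = 431300/12790 = 33.73 mg/L.
8.2%/h lost → k = −ln(1 − 0.082) = 0.08556 h⁻¹.
Applying C = C₀e^(−kt): 33.73 × 0.7638 = 25.76 mg/L.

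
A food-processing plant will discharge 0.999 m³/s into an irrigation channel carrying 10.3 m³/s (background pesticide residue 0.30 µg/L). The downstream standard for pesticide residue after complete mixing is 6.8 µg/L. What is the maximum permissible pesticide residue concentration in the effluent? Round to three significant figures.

73.8 µg/L

At the limit, (Qr·Cr + Qe·Cₑ)/(Qr + Qe) = 6.8:
Cₑ = (11.30·6.8 − 10.30·0.3000) / 0.9990 = 73.82 µg/L.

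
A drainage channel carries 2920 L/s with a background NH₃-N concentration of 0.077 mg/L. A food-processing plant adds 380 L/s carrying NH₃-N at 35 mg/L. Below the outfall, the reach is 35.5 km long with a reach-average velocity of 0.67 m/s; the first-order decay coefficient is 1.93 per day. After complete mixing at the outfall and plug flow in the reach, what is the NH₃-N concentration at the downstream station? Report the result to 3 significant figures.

Flow-weighted average: C = (2920·0.07700 + 380.0·35.00) / 3300 = 13520/3300 = 4.098 mg/L.
Travel time t = 35.5·1000 / 0.67 = 52990 s = 14.72 h.
First-order decay: C = 4.098·exp(−k·t) = 4.098·0.3062 = 1.255 mg/L.

1.25 mg/L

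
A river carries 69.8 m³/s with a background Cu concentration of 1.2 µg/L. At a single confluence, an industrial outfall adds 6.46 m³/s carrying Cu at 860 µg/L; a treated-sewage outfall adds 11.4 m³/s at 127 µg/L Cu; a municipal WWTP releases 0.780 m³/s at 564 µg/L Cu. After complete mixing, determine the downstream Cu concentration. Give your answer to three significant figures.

85.1 µg/L

After mixing, C = (69.80·1.200 + 6.460·860.0 + 11.40·127.0 + 0.7800·564.0) / 88.44 = 7527/88.44 = 85.11 µg/L.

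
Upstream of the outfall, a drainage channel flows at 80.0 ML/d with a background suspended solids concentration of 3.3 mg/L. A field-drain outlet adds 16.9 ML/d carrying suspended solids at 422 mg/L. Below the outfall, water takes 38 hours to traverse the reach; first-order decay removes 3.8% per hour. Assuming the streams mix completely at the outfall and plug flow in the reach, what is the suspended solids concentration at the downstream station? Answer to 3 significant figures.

Mass balance: C = (80.00·3.300 + 16.90·422.0) / 96.90 = 7396/96.90 = 76.32 mg/L.
3.8%/h lost → k = −ln(1 − 0.038) = 0.03874 h⁻¹.
Applying C = C₀e^(−kt): 76.32 × 0.2294 = 17.51 mg/L.

17.5 mg/L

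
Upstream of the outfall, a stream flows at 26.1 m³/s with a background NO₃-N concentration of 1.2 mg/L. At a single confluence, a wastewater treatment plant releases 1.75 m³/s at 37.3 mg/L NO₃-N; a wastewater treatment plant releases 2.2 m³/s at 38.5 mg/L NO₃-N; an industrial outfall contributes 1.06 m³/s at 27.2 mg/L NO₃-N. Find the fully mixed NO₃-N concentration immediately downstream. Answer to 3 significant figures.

Mass balance: C = (26.10·1.200 + 1.750·37.30 + 2.200·38.50 + 1.060·27.20) / 31.11 = 210.1/31.11 = 6.754 mg/L.

6.75 mg/L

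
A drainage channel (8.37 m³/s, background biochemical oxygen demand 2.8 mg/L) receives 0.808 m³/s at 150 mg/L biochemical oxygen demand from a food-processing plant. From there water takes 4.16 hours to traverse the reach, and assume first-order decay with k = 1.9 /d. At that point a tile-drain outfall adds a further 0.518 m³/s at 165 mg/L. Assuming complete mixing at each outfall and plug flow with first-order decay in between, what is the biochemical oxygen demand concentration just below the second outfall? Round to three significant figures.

19.5 mg/L

After mixing, C = (8.370·2.800 + 0.8080·150.0) / 9.178 = 144.6/9.178 = 15.76 mg/L; combined flow 9.178 m³/s.
Applying C = C₀e^(−kt): 15.76 × 0.7194 = 11.34 mg/L.
Second outfall: C = (9.178·11.34 + 0.5180·165.0)/9.696 = 19.55 mg/L.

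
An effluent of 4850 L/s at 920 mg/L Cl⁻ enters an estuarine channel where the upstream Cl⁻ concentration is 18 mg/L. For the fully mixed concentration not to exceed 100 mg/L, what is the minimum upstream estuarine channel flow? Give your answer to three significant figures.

Set C_mix = 100: (Q·18.00 + 4850·920.0) / (Q + 4850) = 100
→ Q = 4850·(920.0 − 100)/(100 − 18.00) = 48500 L/s.

48500 L/s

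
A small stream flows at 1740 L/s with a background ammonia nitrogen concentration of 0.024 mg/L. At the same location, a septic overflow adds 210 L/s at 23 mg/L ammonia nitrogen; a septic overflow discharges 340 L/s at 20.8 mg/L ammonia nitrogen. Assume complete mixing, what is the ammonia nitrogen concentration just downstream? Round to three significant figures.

Flow-weighted average: C = (1740·0.02400 + 210.0·23.00 + 340.0·20.80) / 2290 = 11940/2290 = 5.216 mg/L.

5.22 mg/L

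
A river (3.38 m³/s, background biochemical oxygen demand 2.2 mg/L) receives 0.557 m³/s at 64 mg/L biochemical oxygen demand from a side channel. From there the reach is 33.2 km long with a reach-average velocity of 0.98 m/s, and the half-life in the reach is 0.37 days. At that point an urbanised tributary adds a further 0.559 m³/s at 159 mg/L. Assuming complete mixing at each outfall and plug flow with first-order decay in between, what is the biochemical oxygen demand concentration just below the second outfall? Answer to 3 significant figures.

Conservation of mass: C = (3.380·2.200 + 0.5570·64.00) / 3.937 = 43.08/3.937 = 10.94 mg/L; combined flow 3.937 m³/s.
Travel time t = 33.2·1000 / 0.98 = 33880 s = 9.410 h.
Half-life 0.37 d → k = ln 2 / 0.37 = 1.873 d⁻¹.
First-order decay: C = 10.94·exp(−k·t) = 10.94·0.4797 = 5.250 mg/L.
Second outfall: C = (3.937·5.250 + 0.5590·159.0)/4.496 = 24.37 mg/L.

24.4 mg/L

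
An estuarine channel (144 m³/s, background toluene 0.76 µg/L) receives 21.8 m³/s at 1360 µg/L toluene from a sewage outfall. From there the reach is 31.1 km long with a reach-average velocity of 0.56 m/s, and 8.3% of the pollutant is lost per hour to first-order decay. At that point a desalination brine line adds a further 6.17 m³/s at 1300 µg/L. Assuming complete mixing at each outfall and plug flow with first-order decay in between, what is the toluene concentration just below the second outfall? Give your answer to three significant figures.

92.1 µg/L

Conservation of mass: C = (144.0·0.7600 + 21.80·1360) / 165.8 = 29760/165.8 = 179.5 µg/L; combined flow 165.8 m³/s.
Travel time t = 31.1·1000 / 0.56 = 55540 s = 15.43 h.
8.3%/h lost → k = −ln(1 − 0.083) = 0.08665 h⁻¹.
Applying C = C₀e^(−kt): 179.5 × 0.2627 = 47.15 µg/L.
Second outfall: C = (165.8·47.15 + 6.170·1300)/172.0 = 92.10 µg/L.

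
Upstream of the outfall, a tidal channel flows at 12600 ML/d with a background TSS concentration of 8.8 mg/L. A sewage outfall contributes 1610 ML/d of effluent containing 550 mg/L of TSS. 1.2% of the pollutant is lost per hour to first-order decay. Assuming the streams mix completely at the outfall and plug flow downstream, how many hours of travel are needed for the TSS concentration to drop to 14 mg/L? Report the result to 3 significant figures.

133 h

Mixed concentration C = ΣQC/ΣQ = (12600·8.800 + 1610·550.0) / 14210 = 996400/14210 = 70.12 mg/L.
1.2%/h lost → k = −ln(1 − 0.012) = 0.01207 h⁻¹.
70.12·exp(−k·t) = 14 → t = ln(70.12/14)/k = 480400 s = 133.5 h.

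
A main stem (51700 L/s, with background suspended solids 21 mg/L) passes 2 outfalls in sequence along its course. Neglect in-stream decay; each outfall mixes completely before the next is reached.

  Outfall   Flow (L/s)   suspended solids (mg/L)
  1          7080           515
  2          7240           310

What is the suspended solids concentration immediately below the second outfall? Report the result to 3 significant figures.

106 mg/L

Below outfall 1: Q → 58780 L/s, C = (51700·21.00 + 7080·515.0)/58780 = 80.50 mg/L.
Below outfall 2: Q → 66020 L/s, C = (58780·80.50 + 7240·310.0)/66020 = 105.7 mg/L.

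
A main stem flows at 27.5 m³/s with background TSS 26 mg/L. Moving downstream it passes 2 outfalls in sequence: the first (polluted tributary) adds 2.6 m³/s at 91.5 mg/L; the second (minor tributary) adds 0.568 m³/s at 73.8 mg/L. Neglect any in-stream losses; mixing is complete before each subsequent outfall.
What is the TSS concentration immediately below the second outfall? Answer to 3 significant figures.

After outfall 1: Q = 27.50 + 2.600 = 30.10 m³/s; C = (27.50·26.00 + 2.600·91.50)/30.10 = 31.66 mg/L.
After outfall 2: Q = 30.10 + 0.5680 = 30.67 m³/s; C = (30.10·31.66 + 0.5680·73.80)/30.67 = 32.44 mg/L.

32.4 mg/L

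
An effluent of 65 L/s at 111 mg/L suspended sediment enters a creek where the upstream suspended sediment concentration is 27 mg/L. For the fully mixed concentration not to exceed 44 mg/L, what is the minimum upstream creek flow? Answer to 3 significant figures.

256 L/s

Set C_mix = 44: (Q·27.00 + 65.00·111.0) / (Q + 65.00) = 44
→ Q = 65.00·(111.0 − 44)/(44 − 27.00) = 256.2 L/s.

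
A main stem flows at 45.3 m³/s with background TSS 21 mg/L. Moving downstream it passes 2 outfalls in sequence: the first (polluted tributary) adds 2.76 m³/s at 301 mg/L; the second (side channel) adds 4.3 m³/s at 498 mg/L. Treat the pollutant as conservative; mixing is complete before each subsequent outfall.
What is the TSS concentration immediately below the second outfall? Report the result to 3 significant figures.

74.9 mg/L

After outfall 1: Q = 45.30 + 2.760 = 48.06 m³/s; C = (45.30·21.00 + 2.760·301.0)/48.06 = 37.08 mg/L.
After outfall 2: Q = 48.06 + 4.300 = 52.36 m³/s; C = (48.06·37.08 + 4.300·498.0)/52.36 = 74.93 mg/L.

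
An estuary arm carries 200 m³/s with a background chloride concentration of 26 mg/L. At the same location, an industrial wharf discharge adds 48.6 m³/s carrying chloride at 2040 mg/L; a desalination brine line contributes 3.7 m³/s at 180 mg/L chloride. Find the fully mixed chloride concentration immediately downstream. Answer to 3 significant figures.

Mass balance: C = (200.0·26.00 + 48.60·2040 + 3.700·180.0) / 252.3 = 105000/252.3 = 416.2 mg/L.

416 mg/L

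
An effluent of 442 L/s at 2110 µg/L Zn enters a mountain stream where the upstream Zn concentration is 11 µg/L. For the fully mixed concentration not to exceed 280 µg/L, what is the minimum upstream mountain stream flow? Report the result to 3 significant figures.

3010 L/s

Set C_mix = 280: (Q·11.00 + 442.0·2110) / (Q + 442.0) = 280
→ Q = 442.0·(2110 − 280)/(280 − 11.00) = 3007 L/s.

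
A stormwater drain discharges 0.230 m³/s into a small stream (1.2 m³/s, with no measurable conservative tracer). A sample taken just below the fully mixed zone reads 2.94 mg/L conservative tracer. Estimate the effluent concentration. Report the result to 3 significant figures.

18.3 mg/L

Mass balance: 1.200·0 + 0.2300·Cₑ = 1.430·2.940
→ Cₑ = (1.430·2.940 − 1.200·0) / 0.2300 = 18.28 mg/L.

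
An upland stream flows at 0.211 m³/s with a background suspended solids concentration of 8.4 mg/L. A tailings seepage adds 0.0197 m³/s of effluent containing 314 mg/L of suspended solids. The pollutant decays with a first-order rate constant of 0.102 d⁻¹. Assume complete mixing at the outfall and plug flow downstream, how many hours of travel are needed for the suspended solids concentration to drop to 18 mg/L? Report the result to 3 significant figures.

Mixed concentration C = ΣQC/ΣQ = (0.2110·8.400 + 0.01970·314.0) / 0.2307 = 7.958/0.2307 = 34.50 mg/L.
34.50·exp(−k·t) = 18 → t = ln(34.50/18)/k = 551000 s = 153.1 h.

153 h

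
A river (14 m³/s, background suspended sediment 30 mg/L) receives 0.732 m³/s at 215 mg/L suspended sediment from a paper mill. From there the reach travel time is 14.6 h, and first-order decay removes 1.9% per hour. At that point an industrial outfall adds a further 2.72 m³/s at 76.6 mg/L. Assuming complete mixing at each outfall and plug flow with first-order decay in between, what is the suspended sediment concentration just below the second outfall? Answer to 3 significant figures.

After mixing, C = (14.00·30.00 + 0.7320·215.0) / 14.73 = 577.4/14.73 = 39.19 mg/L; combined flow 14.73 m³/s.
1.9%/h lost → k = −ln(1 − 0.019) = 0.01918 h⁻¹.
After decay, C = 39.19 × e^(−kt) = 39.19 × 0.7557 = 29.62 mg/L.
At the second outfall, C = (14.73·29.62 + 2.720·76.60) / (14.73 + 2.720) = 36.94 mg/L.

36.9 mg/L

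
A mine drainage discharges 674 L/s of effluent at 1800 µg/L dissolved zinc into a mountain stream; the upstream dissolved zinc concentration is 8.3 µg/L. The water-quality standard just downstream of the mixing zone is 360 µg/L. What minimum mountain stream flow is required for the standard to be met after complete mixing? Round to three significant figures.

2760 L/s

Set C_mix = 360: (Q·8.300 + 674.0·1800) / (Q + 674.0) = 360
→ Q = 674.0·(1800 − 360)/(360 − 8.300) = 2760 L/s.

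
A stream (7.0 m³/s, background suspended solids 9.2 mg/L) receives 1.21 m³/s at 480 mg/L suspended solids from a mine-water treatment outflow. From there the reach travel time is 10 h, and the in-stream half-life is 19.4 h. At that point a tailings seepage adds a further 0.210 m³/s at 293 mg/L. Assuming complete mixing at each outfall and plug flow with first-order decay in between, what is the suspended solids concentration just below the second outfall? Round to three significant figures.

Mass balance: C = (7.000·9.200 + 1.210·480.0) / 8.210 = 645.2/8.210 = 78.59 mg/L; combined flow 8.210 m³/s.
Half-life 19.4 h → k = ln 2 / 19.4 = 0.03573 h⁻¹ = 0.8575 d⁻¹.
First-order decay: C = 78.59·exp(−k·t) = 78.59·0.6996 = 54.98 mg/L.
At the second outfall, C = (8.210·54.98 + 0.2100·293.0) / (8.210 + 0.2100) = 60.91 mg/L.

60.9 mg/L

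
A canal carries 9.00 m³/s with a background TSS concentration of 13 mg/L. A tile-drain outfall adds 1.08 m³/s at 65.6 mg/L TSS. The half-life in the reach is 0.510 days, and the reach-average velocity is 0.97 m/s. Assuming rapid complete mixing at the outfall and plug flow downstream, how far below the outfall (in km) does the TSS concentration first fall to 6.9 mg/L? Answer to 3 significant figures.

61.3 km

Flow-weighted average: C = (9.000·13.00 + 1.080·65.60) / 10.08 = 187.8/10.08 = 18.64 mg/L.
Half-life 0.510 d → k = ln 2 / 0.510 = 1.359 d⁻¹.
Set 18.64·exp(−k·t) = 6.9 → t = ln(18.64/6.9)/k = 63160 s = 17.54 h.
Distance = v·t = 0.97·63160 = 61270 m = 61.27 km.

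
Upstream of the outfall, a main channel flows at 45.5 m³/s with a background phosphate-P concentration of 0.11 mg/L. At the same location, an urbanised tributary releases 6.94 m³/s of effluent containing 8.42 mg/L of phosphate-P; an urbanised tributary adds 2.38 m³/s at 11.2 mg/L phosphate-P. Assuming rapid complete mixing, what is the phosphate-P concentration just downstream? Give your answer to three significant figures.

1.64 mg/L

Flow-weighted average: C = (45.50·0.1100 + 6.940·8.420 + 2.380·11.20) / 54.82 = 90.10/54.82 = 1.643 mg/L.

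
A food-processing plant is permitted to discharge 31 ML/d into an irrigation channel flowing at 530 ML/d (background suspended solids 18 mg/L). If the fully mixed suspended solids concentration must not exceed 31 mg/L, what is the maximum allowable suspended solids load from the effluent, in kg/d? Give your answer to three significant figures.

7850 kg/d

Mass balance at the limit: 530.0·18.00 + 31.00·Cₑ = 561.0·31 → Cₑ = 253.3 mg/L.
31.00 ML/d = 0.3588 m³/s. Load = 0.3588 m³/s × 253.3 g/m³ × 86 400 s/d = 7851 kg/d.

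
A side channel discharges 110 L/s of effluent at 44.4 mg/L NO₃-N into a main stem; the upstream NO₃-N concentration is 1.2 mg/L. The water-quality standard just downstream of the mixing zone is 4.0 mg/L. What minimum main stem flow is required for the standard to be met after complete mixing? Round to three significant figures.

Set C_mix = 4.0: (Q·1.200 + 110.0·44.40) / (Q + 110.0) = 4.0
→ Q = 110.0·(44.40 − 4.0)/(4.0 − 1.200) = 1587 L/s.

1590 L/s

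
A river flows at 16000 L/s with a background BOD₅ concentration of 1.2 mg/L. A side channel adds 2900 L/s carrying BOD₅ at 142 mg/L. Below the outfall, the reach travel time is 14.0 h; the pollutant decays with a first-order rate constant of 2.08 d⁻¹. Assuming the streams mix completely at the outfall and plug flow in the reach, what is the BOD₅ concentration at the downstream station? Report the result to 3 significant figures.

Mixed concentration C = ΣQC/ΣQ = (16000·1.200 + 2900·142.0) / 18900 = 431000/18900 = 22.80 mg/L.
Applying C = C₀e^(−kt): 22.80 × 0.2972 = 6.778 mg/L.

6.78 mg/L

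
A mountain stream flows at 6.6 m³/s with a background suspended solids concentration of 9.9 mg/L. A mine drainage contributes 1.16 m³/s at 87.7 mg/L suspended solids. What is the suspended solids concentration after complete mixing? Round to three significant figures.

Mass balance: C = (6.600·9.900 + 1.160·87.70) / 7.760 = 167.1/7.760 = 21.53 mg/L.

21.5 mg/L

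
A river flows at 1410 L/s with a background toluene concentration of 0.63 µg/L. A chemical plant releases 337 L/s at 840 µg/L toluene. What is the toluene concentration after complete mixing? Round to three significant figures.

Conservation of mass: C = (1410·0.6300 + 337.0·840.0) / 1747 = 284000/1747 = 162.5 µg/L.

163 µg/L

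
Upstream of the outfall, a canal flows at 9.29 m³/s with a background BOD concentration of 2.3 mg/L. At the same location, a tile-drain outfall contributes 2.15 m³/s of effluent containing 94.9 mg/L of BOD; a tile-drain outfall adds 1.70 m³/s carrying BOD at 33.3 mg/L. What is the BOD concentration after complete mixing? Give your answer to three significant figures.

Mixed concentration C = ΣQC/ΣQ = (9.290·2.300 + 2.150·94.90 + 1.700·33.30) / 13.14 = 282.0/13.14 = 21.46 mg/L.

21.5 mg/L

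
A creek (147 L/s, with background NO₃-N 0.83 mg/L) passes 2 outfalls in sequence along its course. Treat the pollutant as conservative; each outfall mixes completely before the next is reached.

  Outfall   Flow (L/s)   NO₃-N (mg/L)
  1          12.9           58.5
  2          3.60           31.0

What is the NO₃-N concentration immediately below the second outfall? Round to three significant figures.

Below outfall 1: Q → 159.9 L/s, C = (147.0·0.8300 + 12.90·58.50)/159.9 = 5.483 mg/L.
Below outfall 2: Q → 163.5 L/s, C = (159.9·5.483 + 3.600·31.00)/163.5 = 6.044 mg/L.

6.04 mg/L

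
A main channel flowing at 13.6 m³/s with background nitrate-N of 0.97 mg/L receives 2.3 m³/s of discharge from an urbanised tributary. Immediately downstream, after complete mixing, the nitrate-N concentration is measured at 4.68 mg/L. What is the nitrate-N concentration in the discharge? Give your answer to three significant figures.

Mass balance: 13.60·0.9700 + 2.300·Cₑ = 15.90·4.680
→ Cₑ = (15.90·4.680 − 13.60·0.9700) / 2.300 = 26.62 mg/L.

26.6 mg/L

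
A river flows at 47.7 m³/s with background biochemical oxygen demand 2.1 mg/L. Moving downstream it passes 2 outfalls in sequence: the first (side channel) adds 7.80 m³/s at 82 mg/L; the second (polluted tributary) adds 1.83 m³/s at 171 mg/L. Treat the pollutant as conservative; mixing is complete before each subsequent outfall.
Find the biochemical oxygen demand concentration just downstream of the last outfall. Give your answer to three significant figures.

After outfall 1: Q = 47.70 + 7.800 = 55.50 m³/s; C = (47.70·2.100 + 7.800·82.00)/55.50 = 13.33 mg/L.
After outfall 2: Q = 55.50 + 1.830 = 57.33 m³/s; C = (55.50·13.33 + 1.830·171.0)/57.33 = 18.36 mg/L.

18.4 mg/L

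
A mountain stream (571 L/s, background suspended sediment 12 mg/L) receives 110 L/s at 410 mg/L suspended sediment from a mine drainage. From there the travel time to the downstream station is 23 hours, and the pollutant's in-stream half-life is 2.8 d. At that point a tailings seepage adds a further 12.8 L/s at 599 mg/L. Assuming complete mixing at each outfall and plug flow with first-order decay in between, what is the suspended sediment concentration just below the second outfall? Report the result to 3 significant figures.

Mixed concentration C = ΣQC/ΣQ = (571.0·12.00 + 110.0·410.0) / 681.0 = 51950/681.0 = 76.29 mg/L; combined flow 681.0 L/s.
Half-life 2.8 d → k = ln 2 / 2.8 = 0.2476 d⁻¹.
Decay over the reach: 76.29·exp(−kt) = 76.29·0.7888 = 60.18 mg/L.
At the second outfall, C = (681.0·60.18 + 12.80·599.0) / (681.0 + 12.80) = 70.12 mg/L.

70.1 mg/L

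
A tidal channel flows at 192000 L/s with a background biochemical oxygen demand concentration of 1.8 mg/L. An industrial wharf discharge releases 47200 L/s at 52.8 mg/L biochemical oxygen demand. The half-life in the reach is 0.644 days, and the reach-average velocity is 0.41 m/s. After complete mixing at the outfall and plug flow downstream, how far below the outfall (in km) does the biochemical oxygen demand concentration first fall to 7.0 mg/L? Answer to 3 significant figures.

17.4 km

After mixing, C = (192000·1.800 + 47200·52.80) / 239200 = 2838000/239200 = 11.86 mg/L.
Half-life 0.644 d → k = ln 2 / 0.644 = 1.076 d⁻¹.
Set 11.86·exp(−k·t) = 7.0 → t = ln(11.86/7.0)/k = 42350 s = 11.76 h.
Distance = v·t = 0.41·42350 = 17360 m = 17.36 km.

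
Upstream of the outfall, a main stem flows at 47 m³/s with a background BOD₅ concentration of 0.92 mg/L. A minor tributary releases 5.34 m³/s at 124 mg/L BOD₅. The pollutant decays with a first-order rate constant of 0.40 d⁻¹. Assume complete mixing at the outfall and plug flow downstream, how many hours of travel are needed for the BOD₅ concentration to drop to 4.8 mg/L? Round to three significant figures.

Conservation of mass: C = (47.00·0.9200 + 5.340·124.0) / 52.34 = 705.4/52.34 = 13.48 mg/L.
13.48·exp(−k·t) = 4.8 → t = ln(13.48/4.8)/k = 223000 s = 61.94 h.

61.9 h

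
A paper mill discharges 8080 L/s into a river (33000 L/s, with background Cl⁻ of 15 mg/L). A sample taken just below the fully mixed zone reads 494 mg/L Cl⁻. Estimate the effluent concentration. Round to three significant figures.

2450 mg/L

Mass balance: 33000·15.00 + 8080·Cₑ = 41080·494.0
→ Cₑ = (41080·494.0 − 33000·15.00) / 8080 = 2450 mg/L.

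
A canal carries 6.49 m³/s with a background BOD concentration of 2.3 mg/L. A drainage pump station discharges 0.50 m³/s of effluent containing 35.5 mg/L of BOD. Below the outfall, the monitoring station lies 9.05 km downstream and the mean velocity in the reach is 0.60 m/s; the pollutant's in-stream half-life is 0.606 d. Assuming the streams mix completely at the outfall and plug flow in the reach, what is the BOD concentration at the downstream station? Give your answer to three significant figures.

Flow-weighted average: C = (6.490·2.300 + 0.5000·35.50) / 6.990 = 32.68/6.990 = 4.675 mg/L.
Travel time t = 9.05·1000 / 0.60 = 15080 s = 4.190 h.
Half-life 0.606 d → k = ln 2 / 0.606 = 1.144 d⁻¹.
After decay, C = 4.675 × e^(−kt) = 4.675 × 0.8190 = 3.829 mg/L.

3.83 mg/L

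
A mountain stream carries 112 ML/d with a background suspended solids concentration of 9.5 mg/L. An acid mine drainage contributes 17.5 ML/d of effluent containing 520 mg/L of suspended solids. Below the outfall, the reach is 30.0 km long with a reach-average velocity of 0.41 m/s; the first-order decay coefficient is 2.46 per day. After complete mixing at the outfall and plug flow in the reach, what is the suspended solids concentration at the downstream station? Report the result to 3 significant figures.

Mixed concentration C = ΣQC/ΣQ = (112.0·9.500 + 17.50·520.0) / 129.5 = 10160/129.5 = 78.49 mg/L.
Travel time t = 30.0·1000 / 0.41 = 73170 s = 20.33 h.
Applying C = C₀e^(−kt): 78.49 × 0.1245 = 9.773 mg/L.

9.77 mg/L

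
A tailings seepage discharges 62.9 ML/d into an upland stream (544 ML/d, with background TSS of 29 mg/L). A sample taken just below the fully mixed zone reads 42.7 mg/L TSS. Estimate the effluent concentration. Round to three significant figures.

161 mg/L

Mass balance: 544.0·29.00 + 62.90·Cₑ = 606.9·42.70
→ Cₑ = (606.9·42.70 − 544.0·29.00) / 62.90 = 161.2 mg/L.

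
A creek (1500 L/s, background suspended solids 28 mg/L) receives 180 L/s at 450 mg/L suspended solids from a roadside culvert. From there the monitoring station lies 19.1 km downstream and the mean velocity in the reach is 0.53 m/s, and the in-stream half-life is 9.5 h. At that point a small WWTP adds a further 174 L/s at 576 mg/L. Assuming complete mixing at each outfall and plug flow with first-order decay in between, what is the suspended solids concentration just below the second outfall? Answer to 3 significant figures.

After mixing, C = (1500·28.00 + 180.0·450.0) / 1680 = 123000/1680 = 73.21 mg/L; combined flow 1680 L/s.
Travel time t = 19.1·1000 / 0.53 = 36040 s = 10.01 h.
Half-life 9.5 h → k = ln 2 / 9.5 = 0.07296 h⁻¹ = 1.751 d⁻¹.
After decay, C = 73.21 × e^(−kt) = 73.21 × 0.4817 = 35.27 mg/L.
At the second outfall, C = (1680·35.27 + 174.0·576.0) / (1680 + 174.0) = 86.02 mg/L.

86.0 mg/L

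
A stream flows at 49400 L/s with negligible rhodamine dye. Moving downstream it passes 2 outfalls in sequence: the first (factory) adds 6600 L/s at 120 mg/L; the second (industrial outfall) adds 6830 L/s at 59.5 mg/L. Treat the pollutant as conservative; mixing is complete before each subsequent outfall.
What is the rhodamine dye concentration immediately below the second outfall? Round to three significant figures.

19.1 mg/L

Below outfall 1: Q → 56000 L/s, C = (49400·0 + 6600·120.0)/56000 = 14.14 mg/L.
Below outfall 2: Q → 62830 L/s, C = (56000·14.14 + 6830·59.50)/62830 = 19.07 mg/L.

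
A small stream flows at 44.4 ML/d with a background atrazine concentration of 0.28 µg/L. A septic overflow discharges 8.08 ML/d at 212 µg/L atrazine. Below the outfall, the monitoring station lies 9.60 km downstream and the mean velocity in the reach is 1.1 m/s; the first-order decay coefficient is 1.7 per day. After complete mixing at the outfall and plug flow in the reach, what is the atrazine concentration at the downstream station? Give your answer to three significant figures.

27.7 µg/L

After mixing, C = (44.40·0.2800 + 8.080·212.0) / 52.48 = 1725/52.48 = 32.88 µg/L.
Travel time t = 9.60·1000 / 1.1 = 8727 s = 2.424 h.
Applying C = C₀e^(−kt): 32.88 × 0.8422 = 27.69 µg/L.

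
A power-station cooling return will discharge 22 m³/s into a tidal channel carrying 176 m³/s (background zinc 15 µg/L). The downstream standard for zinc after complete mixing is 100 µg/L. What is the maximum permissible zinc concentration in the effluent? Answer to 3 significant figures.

At the limit, (Qr·Cr + Qe·Cₑ)/(Qr + Qe) = 100:
Cₑ = (198.0·100 − 176.0·15.00) / 22.00 = 780.0 µg/L.

780 µg/L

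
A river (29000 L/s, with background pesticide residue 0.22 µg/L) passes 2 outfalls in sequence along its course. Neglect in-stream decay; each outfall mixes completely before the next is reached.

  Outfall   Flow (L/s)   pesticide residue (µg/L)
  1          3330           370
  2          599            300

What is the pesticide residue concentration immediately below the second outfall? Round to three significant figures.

After outfall 1: Q = 29000 + 3330 = 32330 L/s; C = (29000·0.2200 + 3330·370.0)/32330 = 38.31 µg/L.
After outfall 2: Q = 32330 + 599.0 = 32930 L/s; C = (32330·38.31 + 599.0·300.0)/32930 = 43.07 µg/L.

43.1 µg/L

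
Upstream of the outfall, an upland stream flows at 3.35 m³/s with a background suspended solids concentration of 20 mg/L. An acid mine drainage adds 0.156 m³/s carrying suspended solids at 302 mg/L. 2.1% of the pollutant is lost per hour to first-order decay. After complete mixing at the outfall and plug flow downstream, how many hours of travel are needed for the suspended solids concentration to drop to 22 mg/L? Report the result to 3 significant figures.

Mass balance: C = (3.350·20.00 + 0.1560·302.0) / 3.506 = 114.1/3.506 = 32.55 mg/L.
2.1%/h lost → k = −ln(1 − 0.021) = 0.02122 h⁻¹.
32.55·exp(−k·t) = 22 → t = ln(32.55/22)/k = 66430 s = 18.45 h.

18.5 h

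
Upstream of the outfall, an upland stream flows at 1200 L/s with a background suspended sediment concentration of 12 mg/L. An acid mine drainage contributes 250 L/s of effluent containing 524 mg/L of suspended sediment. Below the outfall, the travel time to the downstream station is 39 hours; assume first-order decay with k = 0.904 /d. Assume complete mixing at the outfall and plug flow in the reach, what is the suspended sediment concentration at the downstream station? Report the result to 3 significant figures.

23.1 mg/L

After mixing, C = (1200·12.00 + 250.0·524.0) / 1450 = 145400/1450 = 100.3 mg/L.
After decay, C = 100.3 × e^(−kt) = 100.3 × 0.2302 = 23.08 mg/L.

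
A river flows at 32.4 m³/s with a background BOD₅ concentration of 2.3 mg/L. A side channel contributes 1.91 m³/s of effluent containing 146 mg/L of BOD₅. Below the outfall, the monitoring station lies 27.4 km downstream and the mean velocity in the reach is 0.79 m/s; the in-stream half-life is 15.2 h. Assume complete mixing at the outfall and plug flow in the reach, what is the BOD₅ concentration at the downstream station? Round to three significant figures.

Flow-weighted average: C = (32.40·2.300 + 1.910·146.0) / 34.31 = 353.4/34.31 = 10.30 mg/L.
Travel time t = 27.4·1000 / 0.79 = 34680 s = 9.634 h.
Half-life 15.2 h → k = ln 2 / 15.2 = 0.04560 h⁻¹ = 1.094 d⁻¹.
Decay over the reach: 10.30·exp(−kt) = 10.30·0.6445 = 6.638 mg/L.

6.64 mg/L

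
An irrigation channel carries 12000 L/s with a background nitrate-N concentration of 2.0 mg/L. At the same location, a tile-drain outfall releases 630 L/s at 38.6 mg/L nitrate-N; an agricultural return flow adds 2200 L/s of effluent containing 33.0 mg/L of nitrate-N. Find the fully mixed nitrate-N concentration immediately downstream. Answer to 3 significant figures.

8.15 mg/L

Mass balance: C = (12000·2.000 + 630.0·38.60 + 2200·33.00) / 14830 = 120900/14830 = 8.154 mg/L.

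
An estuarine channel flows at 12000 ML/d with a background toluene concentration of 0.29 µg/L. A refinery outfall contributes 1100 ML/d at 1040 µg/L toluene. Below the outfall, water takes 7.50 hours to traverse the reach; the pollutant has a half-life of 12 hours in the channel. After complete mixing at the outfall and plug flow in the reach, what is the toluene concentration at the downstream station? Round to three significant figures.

56.8 µg/L

After mixing, C = (12000·0.2900 + 1100·1040) / 13100 = 1147000/13100 = 87.59 µg/L.
Half-life 12 h → k = ln 2 / 12 = 0.05776 h⁻¹ = 1.386 d⁻¹.
Decay over the reach: 87.59·exp(−kt) = 87.59·0.6484 = 56.80 µg/L.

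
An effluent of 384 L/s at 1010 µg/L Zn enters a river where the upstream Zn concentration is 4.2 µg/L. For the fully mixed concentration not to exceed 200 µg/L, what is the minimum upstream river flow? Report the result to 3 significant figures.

Set C_mix = 200: (Q·4.200 + 384.0·1010) / (Q + 384.0) = 200
→ Q = 384.0·(1010 − 200)/(200 − 4.200) = 1589 L/s.

1590 L/s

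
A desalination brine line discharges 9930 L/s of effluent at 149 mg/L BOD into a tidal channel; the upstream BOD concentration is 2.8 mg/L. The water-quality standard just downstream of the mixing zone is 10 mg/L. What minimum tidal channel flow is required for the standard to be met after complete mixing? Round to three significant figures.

192000 L/s

Set C_mix = 10: (Q·2.800 + 9930·149.0) / (Q + 9930) = 10
→ Q = 9930·(149.0 − 10)/(10 − 2.800) = 191700 L/s.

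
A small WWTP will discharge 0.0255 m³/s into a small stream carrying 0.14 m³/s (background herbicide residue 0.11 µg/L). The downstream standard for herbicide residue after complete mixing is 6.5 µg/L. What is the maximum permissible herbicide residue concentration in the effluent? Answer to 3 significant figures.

At the limit, (Qr·Cr + Qe·Cₑ)/(Qr + Qe) = 6.5:
Cₑ = (0.1655·6.5 − 0.1400·0.1100) / 0.02550 = 41.58 µg/L.

41.6 µg/L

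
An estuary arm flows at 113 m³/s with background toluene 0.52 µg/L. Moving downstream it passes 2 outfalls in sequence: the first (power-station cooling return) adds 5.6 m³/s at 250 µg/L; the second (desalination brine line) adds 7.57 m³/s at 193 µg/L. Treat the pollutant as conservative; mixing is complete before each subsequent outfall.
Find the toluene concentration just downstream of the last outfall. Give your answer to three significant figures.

23.1 µg/L

Below outfall 1: Q → 118.6 m³/s, C = (113.0·0.5200 + 5.600·250.0)/118.6 = 12.30 µg/L.
Below outfall 2: Q → 126.2 m³/s, C = (118.6·12.30 + 7.570·193.0)/126.2 = 23.14 µg/L.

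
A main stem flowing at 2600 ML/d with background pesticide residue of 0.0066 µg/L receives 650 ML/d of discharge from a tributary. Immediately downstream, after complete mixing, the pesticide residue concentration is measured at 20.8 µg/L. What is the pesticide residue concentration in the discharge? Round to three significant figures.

Mass balance: 2600·0.006600 + 650.0·Cₑ = 3250·20.80
→ Cₑ = (3250·20.80 − 2600·0.006600) / 650.0 = 104.0 µg/L.

104 µg/L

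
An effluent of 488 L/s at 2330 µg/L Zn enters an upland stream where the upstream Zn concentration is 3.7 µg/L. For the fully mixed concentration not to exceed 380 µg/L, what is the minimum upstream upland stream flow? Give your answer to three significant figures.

Set C_mix = 380: (Q·3.700 + 488.0·2330) / (Q + 488.0) = 380
→ Q = 488.0·(2330 − 380)/(380 − 3.700) = 2529 L/s.

2530 L/s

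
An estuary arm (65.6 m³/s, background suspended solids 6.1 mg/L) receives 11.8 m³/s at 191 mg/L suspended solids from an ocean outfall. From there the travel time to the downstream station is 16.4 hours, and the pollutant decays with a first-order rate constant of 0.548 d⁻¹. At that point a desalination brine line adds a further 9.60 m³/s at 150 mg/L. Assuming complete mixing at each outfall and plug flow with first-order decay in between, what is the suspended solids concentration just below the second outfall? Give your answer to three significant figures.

37.5 mg/L

Conservation of mass: C = (65.60·6.100 + 11.80·191.0) / 77.40 = 2654/77.40 = 34.29 mg/L; combined flow 77.40 m³/s.
Decay over the reach: 34.29·exp(−kt) = 34.29·0.6877 = 23.58 mg/L.
Second outfall: C = (77.40·23.58 + 9.600·150.0)/87.00 = 37.53 mg/L.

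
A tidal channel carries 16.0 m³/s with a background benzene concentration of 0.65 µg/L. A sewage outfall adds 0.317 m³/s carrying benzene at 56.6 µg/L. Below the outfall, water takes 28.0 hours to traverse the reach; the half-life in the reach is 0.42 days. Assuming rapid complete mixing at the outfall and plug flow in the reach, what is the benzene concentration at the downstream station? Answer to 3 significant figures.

0.253 µg/L

Flow-weighted average: C = (16.00·0.6500 + 0.3170·56.60) / 16.32 = 28.34/16.32 = 1.737 µg/L.
Half-life 0.42 d → k = ln 2 / 0.42 = 1.650 d⁻¹.
Applying C = C₀e^(−kt): 1.737 × 0.1458 = 0.2533 µg/L.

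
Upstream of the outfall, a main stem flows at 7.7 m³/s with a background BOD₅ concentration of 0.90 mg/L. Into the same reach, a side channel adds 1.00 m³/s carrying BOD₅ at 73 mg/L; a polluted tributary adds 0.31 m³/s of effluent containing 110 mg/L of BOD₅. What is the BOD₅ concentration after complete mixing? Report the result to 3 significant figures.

After mixing, C = (7.700·0.9000 + 1.000·73.00 + 0.3100·110.0) / 9.010 = 114.0/9.010 = 12.66 mg/L.

12.7 mg/L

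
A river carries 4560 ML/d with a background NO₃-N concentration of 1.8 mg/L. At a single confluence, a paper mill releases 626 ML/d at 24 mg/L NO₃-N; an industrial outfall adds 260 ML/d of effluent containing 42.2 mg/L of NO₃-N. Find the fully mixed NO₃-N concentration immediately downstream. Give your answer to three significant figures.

Mass balance: C = (4560·1.800 + 626.0·24.00 + 260.0·42.20) / 5446 = 34200/5446 = 6.281 mg/L.

6.28 mg/L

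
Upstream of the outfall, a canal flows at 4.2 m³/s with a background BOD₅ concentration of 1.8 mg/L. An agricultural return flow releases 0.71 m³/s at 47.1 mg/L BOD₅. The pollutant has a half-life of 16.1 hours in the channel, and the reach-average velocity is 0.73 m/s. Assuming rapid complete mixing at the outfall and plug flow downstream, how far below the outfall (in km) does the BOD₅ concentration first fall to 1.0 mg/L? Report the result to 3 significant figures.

130 km

Mixed concentration C = ΣQC/ΣQ = (4.200·1.800 + 0.7100·47.10) / 4.910 = 41.00/4.910 = 8.351 mg/L.
Half-life 16.1 h → k = ln 2 / 16.1 = 0.04305 h⁻¹ = 1.033 d⁻¹.
Set 8.351·exp(−k·t) = 1.0 → t = ln(8.351/1.0)/k = 177500 s = 49.30 h.
Distance = v·t = 0.73·177500 = 129500 m = 129.5 km.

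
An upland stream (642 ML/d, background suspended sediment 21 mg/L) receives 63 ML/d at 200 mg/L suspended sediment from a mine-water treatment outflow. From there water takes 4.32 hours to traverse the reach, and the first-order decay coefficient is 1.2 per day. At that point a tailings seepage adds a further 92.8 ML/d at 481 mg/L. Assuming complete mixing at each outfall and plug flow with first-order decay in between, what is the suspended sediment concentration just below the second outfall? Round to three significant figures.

Conservation of mass: C = (642.0·21.00 + 63.00·200.0) / 705.0 = 26080/705.0 = 37.00 mg/L; combined flow 705.0 ML/d.
First-order decay: C = 37.00·exp(−k·t) = 37.00·0.8057 = 29.81 mg/L.
Second outfall: C = (705.0·29.81 + 92.80·481.0)/797.8 = 82.29 mg/L.

82.3 mg/L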